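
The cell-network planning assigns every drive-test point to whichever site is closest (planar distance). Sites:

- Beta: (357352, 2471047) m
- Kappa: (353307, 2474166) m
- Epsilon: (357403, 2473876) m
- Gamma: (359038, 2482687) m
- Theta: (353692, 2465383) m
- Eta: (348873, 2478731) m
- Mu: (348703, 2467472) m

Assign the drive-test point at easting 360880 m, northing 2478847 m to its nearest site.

Gamma

Squared distances to each site:
Beta: 73286784.000; Kappa: 79262090.000; Epsilon: 36800370.000; Gamma: 18138564.000; Theta: 232946640.000; Eta: 144181505.000; Mu: 277669954.000.
Minimum at Gamma.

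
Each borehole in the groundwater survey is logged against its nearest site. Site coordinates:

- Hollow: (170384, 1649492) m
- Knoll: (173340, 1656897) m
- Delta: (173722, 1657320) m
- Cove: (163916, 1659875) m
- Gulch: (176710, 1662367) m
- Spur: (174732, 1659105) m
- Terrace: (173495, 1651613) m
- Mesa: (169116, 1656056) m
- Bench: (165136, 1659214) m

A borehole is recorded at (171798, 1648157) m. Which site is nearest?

Hollow

Squared distances to each site:
Hollow: 3781621.000; Knoll: 78765364.000; Delta: 87662345.000; Cove: 199437448.000; Gulch: 226051844.000; Spur: 128467060.000; Terrace: 14823745.000; Mesa: 69587325.000; Bench: 166639493.000.
Minimum at Hollow.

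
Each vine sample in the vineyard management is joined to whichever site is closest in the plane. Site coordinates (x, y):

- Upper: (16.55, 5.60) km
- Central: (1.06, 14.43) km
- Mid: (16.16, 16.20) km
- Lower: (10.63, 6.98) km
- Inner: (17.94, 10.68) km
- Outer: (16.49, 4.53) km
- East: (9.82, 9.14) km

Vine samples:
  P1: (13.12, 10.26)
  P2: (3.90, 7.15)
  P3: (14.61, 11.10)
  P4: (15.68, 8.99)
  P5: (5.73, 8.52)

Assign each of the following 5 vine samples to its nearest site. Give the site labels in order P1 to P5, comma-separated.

East, East, Inner, Inner, East

P1 → East (d²=12.14)
P2 → East (d²=39.01)
P3 → Inner (d²=11.27)
P4 → Inner (d²=7.96)
P5 → East (d²=17.11)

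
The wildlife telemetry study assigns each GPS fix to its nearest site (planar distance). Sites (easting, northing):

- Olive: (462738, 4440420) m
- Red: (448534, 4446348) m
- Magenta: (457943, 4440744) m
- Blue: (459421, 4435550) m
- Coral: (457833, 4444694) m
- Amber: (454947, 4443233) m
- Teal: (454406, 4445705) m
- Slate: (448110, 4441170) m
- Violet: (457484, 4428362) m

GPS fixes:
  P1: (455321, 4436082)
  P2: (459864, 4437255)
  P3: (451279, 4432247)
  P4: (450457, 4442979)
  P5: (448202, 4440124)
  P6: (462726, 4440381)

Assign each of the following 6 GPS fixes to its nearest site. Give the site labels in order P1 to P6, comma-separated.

P1 → Blue (d²=17093024.00)
P2 → Blue (d²=3103274.00)
P3 → Violet (d²=53595250.00)
P4 → Slate (d²=8780890.00)
P5 → Slate (d²=1102580.00)
P6 → Olive (d²=1665.00)

Blue, Blue, Violet, Slate, Slate, Olive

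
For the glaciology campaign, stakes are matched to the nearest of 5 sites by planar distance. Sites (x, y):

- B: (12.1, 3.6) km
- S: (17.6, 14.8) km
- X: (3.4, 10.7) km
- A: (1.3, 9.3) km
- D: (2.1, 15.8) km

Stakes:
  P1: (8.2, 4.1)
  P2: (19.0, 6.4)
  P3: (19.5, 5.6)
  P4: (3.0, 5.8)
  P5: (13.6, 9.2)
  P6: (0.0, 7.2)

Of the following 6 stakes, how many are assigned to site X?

P1 → B
P2 → B
P3 → B
P4 → A
P5 → B
P6 → A
0 of the 6 go to X.

0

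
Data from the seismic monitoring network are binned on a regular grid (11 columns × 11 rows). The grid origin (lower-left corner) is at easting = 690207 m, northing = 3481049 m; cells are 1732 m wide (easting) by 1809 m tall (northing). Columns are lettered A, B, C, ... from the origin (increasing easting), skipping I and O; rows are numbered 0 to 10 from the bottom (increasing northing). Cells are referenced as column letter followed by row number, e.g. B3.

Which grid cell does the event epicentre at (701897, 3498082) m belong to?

G9

Column index: ⌊(701897 − 690207) / 1732⌋ = ⌊6.749⌋ = 6 → column G
Row offset from origin: ⌊(3498082 − 3481049) / 1809⌋ = ⌊9.416⌋ = 9 → row 9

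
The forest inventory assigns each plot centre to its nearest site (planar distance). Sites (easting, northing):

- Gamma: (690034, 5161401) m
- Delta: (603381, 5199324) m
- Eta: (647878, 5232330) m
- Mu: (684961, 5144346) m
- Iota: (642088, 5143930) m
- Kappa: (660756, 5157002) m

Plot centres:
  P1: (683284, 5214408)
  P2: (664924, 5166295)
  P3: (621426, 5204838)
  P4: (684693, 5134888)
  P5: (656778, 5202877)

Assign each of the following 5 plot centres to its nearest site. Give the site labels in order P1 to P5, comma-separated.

Eta, Kappa, Delta, Mu, Eta

P1 → Eta (d²=1574782920.00)
P2 → Kappa (d²=103732073.00)
P3 → Delta (d²=356026221.00)
P4 → Mu (d²=89525588.00)
P5 → Eta (d²=946689209.00)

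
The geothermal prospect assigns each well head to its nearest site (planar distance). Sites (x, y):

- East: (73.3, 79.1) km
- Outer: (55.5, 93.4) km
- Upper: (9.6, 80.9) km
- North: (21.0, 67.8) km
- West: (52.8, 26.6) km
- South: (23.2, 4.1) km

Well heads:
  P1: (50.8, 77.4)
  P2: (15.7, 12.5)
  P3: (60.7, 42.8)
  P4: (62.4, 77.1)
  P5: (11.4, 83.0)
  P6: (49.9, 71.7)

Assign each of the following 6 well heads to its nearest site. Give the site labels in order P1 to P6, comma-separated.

Outer, South, West, East, Upper, Outer

P1 → Outer (d²=278.09)
P2 → South (d²=126.81)
P3 → West (d²=324.85)
P4 → East (d²=122.81)
P5 → Upper (d²=7.65)
P6 → Outer (d²=502.25)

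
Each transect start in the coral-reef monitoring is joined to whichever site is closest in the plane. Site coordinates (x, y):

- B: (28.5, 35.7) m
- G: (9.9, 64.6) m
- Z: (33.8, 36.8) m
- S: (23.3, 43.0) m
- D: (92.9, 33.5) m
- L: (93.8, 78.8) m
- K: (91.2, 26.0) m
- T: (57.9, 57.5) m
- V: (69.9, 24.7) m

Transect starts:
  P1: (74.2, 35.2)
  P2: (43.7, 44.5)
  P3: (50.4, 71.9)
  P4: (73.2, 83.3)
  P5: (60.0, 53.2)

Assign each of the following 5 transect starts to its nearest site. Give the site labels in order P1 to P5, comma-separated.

P1 → V (d²=128.74)
P2 → Z (d²=157.30)
P3 → T (d²=263.61)
P4 → L (d²=444.61)
P5 → T (d²=22.90)

V, Z, T, L, T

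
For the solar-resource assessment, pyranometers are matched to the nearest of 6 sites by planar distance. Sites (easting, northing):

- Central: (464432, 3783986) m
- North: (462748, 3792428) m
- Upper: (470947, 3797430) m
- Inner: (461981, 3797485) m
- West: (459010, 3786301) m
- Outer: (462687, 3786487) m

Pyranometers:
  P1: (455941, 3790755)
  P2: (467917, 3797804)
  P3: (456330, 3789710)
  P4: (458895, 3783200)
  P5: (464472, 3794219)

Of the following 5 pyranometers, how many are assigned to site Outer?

P1 → West
P2 → Upper
P3 → West
P4 → West
P5 → North
0 of the 5 go to Outer.

0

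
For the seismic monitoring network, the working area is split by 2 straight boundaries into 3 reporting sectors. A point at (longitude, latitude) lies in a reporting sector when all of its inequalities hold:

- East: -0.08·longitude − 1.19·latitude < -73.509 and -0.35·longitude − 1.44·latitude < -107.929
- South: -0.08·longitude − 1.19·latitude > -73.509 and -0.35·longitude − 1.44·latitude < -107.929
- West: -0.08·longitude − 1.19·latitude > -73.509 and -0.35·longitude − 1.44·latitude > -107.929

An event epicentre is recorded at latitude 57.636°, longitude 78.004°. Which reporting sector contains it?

-0.08·78.004 − 1.19·57.636 = -74.827, which is < -73.509
-0.35·78.004 − 1.44·57.636 = -110.297, which is < -107.929
This sign pattern matches East.

East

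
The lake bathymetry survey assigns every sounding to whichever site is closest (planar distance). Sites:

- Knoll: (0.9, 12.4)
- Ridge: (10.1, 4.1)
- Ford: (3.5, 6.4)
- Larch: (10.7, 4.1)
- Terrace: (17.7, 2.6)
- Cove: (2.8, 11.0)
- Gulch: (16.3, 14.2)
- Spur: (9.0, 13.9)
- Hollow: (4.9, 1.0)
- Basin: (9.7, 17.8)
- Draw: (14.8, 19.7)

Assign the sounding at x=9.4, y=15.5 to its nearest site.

Squared distances to each site:
Knoll: 81.860; Ridge: 130.450; Ford: 117.620; Larch: 131.650; Terrace: 235.300; Cove: 63.810; Gulch: 49.300; Spur: 2.720; Hollow: 230.500; Basin: 5.380; Draw: 46.800.
Minimum at Spur.

Spur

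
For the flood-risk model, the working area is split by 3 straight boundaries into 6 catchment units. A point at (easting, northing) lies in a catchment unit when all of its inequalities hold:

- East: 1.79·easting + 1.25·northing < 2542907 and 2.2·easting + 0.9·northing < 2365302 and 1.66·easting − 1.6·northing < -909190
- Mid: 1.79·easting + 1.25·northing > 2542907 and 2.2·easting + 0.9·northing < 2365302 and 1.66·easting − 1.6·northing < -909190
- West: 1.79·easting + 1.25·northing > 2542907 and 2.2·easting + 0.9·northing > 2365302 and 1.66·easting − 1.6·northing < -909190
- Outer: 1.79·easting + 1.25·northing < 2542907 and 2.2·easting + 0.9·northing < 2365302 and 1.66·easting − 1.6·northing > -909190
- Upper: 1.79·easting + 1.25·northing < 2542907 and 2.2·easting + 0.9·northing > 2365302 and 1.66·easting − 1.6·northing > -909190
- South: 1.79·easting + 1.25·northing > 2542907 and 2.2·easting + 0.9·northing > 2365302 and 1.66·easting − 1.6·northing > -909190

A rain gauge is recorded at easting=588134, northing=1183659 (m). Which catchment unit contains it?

East

1.79·588134 + 1.25·1183659 = 2532333.610, which is < 2542907
2.2·588134 + 0.9·1183659 = 2359187.900, which is < 2365302
1.66·588134 − 1.6·1183659 = -917551.960, which is < -909190
This sign pattern matches East.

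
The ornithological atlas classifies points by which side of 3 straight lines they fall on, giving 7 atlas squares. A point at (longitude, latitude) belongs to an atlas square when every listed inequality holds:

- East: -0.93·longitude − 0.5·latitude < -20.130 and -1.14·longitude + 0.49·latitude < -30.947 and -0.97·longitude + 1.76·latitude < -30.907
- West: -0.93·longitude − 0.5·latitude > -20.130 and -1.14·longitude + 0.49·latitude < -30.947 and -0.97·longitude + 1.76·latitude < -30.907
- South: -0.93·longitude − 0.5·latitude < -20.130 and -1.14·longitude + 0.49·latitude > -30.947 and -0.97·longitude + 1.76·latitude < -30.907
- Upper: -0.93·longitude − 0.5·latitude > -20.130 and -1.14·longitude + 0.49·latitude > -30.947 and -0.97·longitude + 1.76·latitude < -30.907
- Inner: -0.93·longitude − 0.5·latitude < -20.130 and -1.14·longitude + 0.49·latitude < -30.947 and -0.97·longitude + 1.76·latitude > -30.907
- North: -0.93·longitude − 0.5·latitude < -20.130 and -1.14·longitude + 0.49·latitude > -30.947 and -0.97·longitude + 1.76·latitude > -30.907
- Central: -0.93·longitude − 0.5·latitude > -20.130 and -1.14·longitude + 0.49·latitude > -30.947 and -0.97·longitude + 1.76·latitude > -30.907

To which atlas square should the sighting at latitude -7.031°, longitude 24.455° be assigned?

-0.93·24.455 − 0.5·-7.031 = -19.228, which is > -20.130
-1.14·24.455 + 0.49·-7.031 = -31.324, which is < -30.947
-0.97·24.455 + 1.76·-7.031 = -36.096, which is < -30.907
This sign pattern matches West.

West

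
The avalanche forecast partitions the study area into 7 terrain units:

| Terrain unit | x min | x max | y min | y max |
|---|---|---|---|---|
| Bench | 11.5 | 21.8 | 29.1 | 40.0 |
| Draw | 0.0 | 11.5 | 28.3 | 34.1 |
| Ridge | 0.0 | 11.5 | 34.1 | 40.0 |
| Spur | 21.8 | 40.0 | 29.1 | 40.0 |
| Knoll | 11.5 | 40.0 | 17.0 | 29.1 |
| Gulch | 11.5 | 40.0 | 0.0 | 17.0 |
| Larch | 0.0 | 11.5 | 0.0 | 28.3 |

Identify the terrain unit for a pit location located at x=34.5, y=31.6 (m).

The point has x = 34.5 and y = 31.6.
Only Spur satisfies 21.8 ≤ x ≤ 40.0 and 29.1 ≤ y ≤ 40.0.

Spur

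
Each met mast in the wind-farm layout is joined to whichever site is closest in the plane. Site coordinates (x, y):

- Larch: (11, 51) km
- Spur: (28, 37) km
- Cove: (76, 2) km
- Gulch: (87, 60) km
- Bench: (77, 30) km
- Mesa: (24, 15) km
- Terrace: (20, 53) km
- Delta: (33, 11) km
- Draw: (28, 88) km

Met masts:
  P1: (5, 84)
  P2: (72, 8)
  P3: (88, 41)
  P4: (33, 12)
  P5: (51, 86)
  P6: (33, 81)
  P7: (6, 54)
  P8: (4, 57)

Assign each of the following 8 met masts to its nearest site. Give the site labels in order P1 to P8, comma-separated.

P1 → Draw (d²=545.00)
P2 → Cove (d²=52.00)
P3 → Bench (d²=242.00)
P4 → Delta (d²=1.00)
P5 → Draw (d²=533.00)
P6 → Draw (d²=74.00)
P7 → Larch (d²=34.00)
P8 → Larch (d²=85.00)

Draw, Cove, Bench, Delta, Draw, Draw, Larch, Larch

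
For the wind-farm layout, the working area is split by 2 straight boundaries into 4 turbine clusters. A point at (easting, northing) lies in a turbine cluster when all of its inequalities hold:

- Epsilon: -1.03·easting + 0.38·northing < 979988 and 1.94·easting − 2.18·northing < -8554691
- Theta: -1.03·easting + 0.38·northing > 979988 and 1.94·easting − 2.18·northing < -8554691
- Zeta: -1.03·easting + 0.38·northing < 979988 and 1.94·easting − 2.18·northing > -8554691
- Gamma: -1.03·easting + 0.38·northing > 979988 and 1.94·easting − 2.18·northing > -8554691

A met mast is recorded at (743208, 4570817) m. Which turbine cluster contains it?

Zeta

-1.03·743208 + 0.38·4570817 = 971406.220, which is < 979988
1.94·743208 − 2.18·4570817 = -8522557.540, which is > -8554691
This sign pattern matches Zeta.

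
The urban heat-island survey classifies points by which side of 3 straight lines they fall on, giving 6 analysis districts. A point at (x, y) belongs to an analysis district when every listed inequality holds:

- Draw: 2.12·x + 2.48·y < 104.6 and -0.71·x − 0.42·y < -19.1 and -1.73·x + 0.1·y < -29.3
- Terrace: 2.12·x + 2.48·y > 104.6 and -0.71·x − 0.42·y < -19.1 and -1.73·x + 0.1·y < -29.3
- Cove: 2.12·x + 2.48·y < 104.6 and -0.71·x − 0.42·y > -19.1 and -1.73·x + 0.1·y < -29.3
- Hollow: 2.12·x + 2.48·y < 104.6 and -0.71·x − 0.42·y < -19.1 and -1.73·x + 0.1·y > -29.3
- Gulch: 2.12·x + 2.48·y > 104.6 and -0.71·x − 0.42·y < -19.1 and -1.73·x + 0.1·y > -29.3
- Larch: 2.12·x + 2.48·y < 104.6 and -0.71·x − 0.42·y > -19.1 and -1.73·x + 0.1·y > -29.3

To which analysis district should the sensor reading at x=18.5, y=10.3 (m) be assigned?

Cove

2.12·18.5 + 2.48·10.3 = 64.764, which is < 104.6
-0.71·18.5 − 0.42·10.3 = -17.461, which is > -19.1
-1.73·18.5 + 0.1·10.3 = -30.975, which is < -29.3
This sign pattern matches Cove.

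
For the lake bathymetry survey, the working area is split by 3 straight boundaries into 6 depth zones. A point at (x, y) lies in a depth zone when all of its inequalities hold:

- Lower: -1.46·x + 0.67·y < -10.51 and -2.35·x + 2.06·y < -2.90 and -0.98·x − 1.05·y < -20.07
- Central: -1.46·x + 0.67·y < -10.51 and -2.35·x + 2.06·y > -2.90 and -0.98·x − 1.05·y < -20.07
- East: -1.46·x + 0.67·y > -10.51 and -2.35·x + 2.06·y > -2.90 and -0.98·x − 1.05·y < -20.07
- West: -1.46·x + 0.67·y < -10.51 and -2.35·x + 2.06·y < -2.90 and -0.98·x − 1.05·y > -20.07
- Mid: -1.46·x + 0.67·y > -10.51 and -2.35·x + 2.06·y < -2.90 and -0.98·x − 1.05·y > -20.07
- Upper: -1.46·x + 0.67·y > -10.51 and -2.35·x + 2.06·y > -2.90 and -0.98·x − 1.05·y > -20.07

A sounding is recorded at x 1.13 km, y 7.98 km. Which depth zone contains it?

-1.46·1.13 + 0.67·7.98 = 3.697, which is > -10.51
-2.35·1.13 + 2.06·7.98 = 13.783, which is > -2.90
-0.98·1.13 − 1.05·7.98 = -9.486, which is > -20.07
This sign pattern matches Upper.

Upper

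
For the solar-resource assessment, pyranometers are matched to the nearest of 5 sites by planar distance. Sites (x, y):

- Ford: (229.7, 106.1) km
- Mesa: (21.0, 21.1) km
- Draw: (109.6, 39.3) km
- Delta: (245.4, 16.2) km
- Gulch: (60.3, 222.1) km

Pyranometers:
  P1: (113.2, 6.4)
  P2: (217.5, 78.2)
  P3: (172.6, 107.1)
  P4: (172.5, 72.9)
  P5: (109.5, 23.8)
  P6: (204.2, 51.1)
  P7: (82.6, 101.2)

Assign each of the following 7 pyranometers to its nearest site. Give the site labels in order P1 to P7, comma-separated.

Draw, Ford, Ford, Ford, Draw, Delta, Draw

P1 → Draw (d²=1095.37)
P2 → Ford (d²=927.25)
P3 → Ford (d²=3261.41)
P4 → Ford (d²=4374.08)
P5 → Draw (d²=240.26)
P6 → Delta (d²=2915.45)
P7 → Draw (d²=4560.61)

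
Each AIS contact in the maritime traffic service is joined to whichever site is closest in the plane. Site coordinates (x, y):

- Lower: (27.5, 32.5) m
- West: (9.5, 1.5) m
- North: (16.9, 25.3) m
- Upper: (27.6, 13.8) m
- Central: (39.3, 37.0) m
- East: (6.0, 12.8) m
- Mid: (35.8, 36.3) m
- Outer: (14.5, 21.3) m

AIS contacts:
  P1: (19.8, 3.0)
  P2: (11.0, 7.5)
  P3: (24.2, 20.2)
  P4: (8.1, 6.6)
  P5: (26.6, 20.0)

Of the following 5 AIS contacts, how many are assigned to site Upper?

P1 → West
P2 → West
P3 → Upper
P4 → West
P5 → Upper
2 of the 5 go to Upper.

2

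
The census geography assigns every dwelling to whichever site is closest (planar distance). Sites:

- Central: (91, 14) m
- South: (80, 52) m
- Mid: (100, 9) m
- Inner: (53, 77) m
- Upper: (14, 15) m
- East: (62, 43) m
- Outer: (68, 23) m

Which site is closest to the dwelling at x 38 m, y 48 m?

Squared distances to each site:
Central: 3965.000; South: 1780.000; Mid: 5365.000; Inner: 1066.000; Upper: 1665.000; East: 601.000; Outer: 1525.000.
Minimum at East.

East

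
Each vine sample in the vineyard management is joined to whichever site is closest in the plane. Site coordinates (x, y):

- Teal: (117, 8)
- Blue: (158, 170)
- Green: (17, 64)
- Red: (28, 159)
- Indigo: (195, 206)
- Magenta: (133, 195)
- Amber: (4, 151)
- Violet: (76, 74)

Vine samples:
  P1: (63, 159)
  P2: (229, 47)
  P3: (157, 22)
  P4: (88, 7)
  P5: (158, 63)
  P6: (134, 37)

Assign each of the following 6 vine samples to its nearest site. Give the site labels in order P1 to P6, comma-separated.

P1 → Red (d²=1225.00)
P2 → Teal (d²=14065.00)
P3 → Teal (d²=1796.00)
P4 → Teal (d²=842.00)
P5 → Teal (d²=4706.00)
P6 → Teal (d²=1130.00)

Red, Teal, Teal, Teal, Teal, Teal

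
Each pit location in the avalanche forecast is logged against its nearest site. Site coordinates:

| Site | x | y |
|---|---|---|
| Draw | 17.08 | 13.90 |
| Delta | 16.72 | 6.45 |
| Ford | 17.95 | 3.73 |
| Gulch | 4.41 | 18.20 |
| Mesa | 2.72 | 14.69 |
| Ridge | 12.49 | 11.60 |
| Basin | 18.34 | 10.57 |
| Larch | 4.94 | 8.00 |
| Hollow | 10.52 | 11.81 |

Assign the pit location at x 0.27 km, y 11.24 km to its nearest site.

Squared distances to each site:
Draw: 289.652; Delta: 293.547; Ford: 368.983; Gulch: 65.581; Mesa: 17.905; Ridge: 149.458; Basin: 326.974; Larch: 32.306; Hollow: 105.387.
Minimum at Mesa.

Mesa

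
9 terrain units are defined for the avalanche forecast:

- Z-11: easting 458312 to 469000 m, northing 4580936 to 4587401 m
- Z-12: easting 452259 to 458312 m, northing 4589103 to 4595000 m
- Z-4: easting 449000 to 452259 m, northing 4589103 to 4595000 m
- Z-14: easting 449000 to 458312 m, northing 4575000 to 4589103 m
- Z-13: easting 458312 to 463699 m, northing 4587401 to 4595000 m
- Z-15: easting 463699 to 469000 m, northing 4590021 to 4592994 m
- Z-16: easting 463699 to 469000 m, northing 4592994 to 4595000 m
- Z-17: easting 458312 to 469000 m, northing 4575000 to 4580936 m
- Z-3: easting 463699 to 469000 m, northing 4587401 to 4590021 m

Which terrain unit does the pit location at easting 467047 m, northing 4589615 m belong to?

The point has easting = 467047 and northing = 4589615.
Only Z-3 satisfies 463699 ≤ easting ≤ 469000 and 4587401 ≤ northing ≤ 4590021.

Z-3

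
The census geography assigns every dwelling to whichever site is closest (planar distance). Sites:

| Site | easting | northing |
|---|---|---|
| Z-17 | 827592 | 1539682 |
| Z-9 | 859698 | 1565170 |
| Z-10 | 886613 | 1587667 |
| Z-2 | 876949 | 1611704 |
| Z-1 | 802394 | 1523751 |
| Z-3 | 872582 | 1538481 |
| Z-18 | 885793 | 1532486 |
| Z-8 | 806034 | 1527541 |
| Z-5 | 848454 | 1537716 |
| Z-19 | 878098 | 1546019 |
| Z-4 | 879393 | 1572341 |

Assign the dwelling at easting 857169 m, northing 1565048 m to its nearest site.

Z-9

Squared distances to each site:
Z-17: 1518232885.000; Z-9: 6410725.000; Z-10: 1378568297.000; Z-2: 2568030736.000; Z-1: 4705742834.000; Z-3: 943366058.000; Z-18: 1879617220.000; Z-8: 4021563274.000; Z-5: 822989449.000; Z-19: 800125882.000; Z-4: 547094025.000.
Minimum at Z-9.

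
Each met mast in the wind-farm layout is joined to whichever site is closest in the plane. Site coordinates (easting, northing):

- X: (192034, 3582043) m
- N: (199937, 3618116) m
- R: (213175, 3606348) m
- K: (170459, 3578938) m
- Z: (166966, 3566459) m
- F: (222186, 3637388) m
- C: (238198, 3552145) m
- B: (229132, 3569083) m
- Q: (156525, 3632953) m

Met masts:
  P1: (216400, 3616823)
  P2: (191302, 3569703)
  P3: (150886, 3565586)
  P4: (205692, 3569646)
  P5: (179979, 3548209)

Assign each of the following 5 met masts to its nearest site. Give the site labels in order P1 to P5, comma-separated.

P1 → R (d²=120126250.00)
P2 → X (d²=152811424.00)
P3 → Z (d²=259328529.00)
P4 → X (d²=340226573.00)
P5 → Z (d²=502400669.00)

R, X, Z, X, Z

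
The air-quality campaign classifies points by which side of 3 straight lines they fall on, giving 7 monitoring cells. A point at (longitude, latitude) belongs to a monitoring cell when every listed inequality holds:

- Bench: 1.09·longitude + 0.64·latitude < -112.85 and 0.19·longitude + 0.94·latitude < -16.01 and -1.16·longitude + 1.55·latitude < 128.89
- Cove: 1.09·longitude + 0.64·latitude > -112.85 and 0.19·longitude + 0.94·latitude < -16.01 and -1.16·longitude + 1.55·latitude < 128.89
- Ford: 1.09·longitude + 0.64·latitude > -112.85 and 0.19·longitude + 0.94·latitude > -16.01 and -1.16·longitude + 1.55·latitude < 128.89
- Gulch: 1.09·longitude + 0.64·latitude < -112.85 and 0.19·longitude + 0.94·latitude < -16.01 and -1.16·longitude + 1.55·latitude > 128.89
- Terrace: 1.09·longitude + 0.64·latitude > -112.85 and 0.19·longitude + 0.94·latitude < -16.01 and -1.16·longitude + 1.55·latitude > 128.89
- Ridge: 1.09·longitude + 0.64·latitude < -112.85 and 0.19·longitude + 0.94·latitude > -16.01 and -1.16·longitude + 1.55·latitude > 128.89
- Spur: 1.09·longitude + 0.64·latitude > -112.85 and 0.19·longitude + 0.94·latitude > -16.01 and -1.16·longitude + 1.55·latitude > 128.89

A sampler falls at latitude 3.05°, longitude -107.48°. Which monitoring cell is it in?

1.09·-107.48 + 0.64·3.05 = -115.201, which is < -112.85
0.19·-107.48 + 0.94·3.05 = -17.554, which is < -16.01
-1.16·-107.48 + 1.55·3.05 = 129.404, which is > 128.89
This sign pattern matches Gulch.

Gulch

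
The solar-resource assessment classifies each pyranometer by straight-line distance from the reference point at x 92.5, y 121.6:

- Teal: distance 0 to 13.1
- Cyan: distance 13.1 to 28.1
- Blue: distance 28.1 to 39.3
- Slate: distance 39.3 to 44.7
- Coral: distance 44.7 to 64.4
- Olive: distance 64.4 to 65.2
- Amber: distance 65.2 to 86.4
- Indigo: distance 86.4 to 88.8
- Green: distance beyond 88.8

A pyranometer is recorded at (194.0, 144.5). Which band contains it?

Green

Distance = √((194.0−92.5)² + (144.5−121.6)²) = √(10302.250 + 524.410) = 104.051.
88.8 ≤ 104.051 < ∞ → Green.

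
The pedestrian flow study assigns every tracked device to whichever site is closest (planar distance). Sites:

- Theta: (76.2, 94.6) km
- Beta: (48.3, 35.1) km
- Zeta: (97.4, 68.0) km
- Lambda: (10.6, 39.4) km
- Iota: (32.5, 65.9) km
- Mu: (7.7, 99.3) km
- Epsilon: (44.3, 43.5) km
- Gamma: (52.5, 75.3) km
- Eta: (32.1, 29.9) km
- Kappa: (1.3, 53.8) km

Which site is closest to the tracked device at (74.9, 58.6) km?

Squared distances to each site:
Theta: 1297.690; Beta: 1259.810; Zeta: 594.610; Lambda: 4503.130; Iota: 1851.050; Mu: 6172.330; Epsilon: 1164.370; Gamma: 780.650; Eta: 2655.530; Kappa: 5440.000.
Minimum at Zeta.

Zeta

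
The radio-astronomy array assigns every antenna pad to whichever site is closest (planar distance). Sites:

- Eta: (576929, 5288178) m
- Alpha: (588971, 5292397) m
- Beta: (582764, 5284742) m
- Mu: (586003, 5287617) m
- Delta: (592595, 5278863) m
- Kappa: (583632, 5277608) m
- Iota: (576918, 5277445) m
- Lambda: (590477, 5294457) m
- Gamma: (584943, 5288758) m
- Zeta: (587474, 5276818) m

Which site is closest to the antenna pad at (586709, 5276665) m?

Zeta

Squared distances to each site:
Eta: 228197569.000; Alpha: 252612468.000; Beta: 80800954.000; Mu: 120444740.000; Delta: 39476200.000; Kappa: 10357178.000; Iota: 96472081.000; Lambda: 330753088.000; Gamma: 149359405.000; Zeta: 608634.000.
Minimum at Zeta.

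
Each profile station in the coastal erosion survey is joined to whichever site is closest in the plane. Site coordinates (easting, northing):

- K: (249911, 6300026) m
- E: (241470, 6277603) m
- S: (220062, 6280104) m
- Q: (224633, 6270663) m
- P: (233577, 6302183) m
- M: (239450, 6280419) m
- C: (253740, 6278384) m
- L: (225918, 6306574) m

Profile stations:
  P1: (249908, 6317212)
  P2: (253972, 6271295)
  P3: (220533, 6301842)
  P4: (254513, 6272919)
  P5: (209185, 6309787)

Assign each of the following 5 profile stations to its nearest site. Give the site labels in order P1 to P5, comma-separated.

P1 → K (d²=295358605.00)
P2 → C (d²=50307745.00)
P3 → L (d²=51390049.00)
P4 → C (d²=30463754.00)
P5 → L (d²=290316658.00)

K, C, L, C, L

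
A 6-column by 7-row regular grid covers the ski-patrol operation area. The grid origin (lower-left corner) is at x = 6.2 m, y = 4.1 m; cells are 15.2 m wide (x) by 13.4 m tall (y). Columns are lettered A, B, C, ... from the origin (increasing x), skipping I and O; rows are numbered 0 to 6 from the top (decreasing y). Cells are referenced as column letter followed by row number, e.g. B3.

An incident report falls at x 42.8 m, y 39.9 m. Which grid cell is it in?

C4

Column index: ⌊(42.8 − 6.2) / 15.2⌋ = ⌊2.408⌋ = 2 → column C
Row offset from origin: ⌊(39.9 − 4.1) / 13.4⌋ = ⌊2.672⌋ = 2 → row 4 (counted from top)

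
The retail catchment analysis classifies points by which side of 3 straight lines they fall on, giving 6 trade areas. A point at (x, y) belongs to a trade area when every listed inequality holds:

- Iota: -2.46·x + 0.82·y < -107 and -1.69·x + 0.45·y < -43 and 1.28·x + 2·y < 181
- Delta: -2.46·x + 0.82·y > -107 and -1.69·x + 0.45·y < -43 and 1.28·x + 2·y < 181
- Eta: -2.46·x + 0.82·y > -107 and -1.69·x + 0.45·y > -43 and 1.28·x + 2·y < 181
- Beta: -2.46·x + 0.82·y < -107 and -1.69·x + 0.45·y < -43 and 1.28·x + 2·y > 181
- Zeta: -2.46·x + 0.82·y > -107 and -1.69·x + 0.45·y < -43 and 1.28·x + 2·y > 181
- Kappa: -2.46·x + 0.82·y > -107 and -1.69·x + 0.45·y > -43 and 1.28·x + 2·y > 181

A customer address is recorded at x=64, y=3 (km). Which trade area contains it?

Iota

-2.46·64 + 0.82·3 = -154.980, which is < -107
-1.69·64 + 0.45·3 = -106.810, which is < -43
1.28·64 + 2·3 = 87.920, which is < 181
This sign pattern matches Iota.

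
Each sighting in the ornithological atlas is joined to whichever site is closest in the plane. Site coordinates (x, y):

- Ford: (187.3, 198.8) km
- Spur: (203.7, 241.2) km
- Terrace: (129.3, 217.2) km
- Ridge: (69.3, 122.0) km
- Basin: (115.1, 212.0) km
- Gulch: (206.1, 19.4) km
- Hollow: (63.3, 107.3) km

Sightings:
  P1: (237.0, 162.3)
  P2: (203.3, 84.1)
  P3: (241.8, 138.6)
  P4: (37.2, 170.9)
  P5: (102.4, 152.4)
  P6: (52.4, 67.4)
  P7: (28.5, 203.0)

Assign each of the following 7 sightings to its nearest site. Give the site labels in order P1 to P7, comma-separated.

P1 → Ford (d²=3802.34)
P2 → Gulch (d²=4193.93)
P3 → Ford (d²=6594.29)
P4 → Ridge (d²=3421.62)
P5 → Ridge (d²=2019.77)
P6 → Hollow (d²=1710.82)
P7 → Basin (d²=7580.56)

Ford, Gulch, Ford, Ridge, Ridge, Hollow, Basin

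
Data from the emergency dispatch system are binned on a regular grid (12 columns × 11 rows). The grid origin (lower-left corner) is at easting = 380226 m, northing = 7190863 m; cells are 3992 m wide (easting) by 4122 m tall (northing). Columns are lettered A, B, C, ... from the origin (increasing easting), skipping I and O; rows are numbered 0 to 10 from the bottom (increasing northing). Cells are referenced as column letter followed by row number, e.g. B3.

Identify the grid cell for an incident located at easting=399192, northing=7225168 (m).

Column index: ⌊(399192 − 380226) / 3992⌋ = ⌊4.751⌋ = 4 → column E
Row offset from origin: ⌊(7225168 − 7190863) / 4122⌋ = ⌊8.322⌋ = 8 → row 8

E8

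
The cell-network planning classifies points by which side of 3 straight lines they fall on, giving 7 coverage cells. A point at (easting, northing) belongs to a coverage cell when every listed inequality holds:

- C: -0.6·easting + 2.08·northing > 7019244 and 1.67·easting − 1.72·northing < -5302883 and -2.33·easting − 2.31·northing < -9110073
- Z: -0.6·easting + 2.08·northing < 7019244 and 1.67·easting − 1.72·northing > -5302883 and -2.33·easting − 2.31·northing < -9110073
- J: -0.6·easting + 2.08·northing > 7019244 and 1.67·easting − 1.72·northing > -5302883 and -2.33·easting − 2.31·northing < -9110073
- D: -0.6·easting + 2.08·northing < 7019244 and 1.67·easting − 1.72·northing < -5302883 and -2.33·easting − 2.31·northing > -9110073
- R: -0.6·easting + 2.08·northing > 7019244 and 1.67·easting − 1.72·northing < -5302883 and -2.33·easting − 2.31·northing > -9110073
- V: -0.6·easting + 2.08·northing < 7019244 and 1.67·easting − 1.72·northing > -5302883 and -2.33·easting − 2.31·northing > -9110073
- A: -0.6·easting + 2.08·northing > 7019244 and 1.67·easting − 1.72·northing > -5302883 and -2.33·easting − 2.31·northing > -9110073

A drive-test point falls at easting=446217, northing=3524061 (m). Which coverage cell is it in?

C

-0.6·446217 + 2.08·3524061 = 7062316.680, which is > 7019244
1.67·446217 − 1.72·3524061 = -5316202.530, which is < -5302883
-2.33·446217 − 2.31·3524061 = -9180266.520, which is < -9110073
This sign pattern matches C.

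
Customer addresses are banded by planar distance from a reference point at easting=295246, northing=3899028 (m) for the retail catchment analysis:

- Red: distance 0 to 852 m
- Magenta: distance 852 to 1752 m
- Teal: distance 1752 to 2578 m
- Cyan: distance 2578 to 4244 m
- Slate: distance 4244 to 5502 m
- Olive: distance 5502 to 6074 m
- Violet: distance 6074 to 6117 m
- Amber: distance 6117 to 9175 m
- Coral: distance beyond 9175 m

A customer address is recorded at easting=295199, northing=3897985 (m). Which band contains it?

Distance = √((295199−295246)² + (3897985−3899028)²) = √(2209.000 + 1087849.000) = 1044.058 m.
852 ≤ 1044.058 < 1752 → Magenta.

Magenta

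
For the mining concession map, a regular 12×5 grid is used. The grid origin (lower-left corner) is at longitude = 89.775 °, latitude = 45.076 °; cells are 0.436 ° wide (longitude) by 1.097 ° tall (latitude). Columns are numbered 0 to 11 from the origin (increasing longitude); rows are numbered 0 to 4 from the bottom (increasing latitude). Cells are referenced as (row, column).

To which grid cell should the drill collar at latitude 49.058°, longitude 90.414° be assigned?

Column index: ⌊(90.414 − 89.775) / 0.436⌋ = ⌊1.466⌋ = 1
Row offset from origin: ⌊(49.058 − 45.076) / 1.097⌋ = ⌊3.630⌋ = 3 → row 3

(3, 1)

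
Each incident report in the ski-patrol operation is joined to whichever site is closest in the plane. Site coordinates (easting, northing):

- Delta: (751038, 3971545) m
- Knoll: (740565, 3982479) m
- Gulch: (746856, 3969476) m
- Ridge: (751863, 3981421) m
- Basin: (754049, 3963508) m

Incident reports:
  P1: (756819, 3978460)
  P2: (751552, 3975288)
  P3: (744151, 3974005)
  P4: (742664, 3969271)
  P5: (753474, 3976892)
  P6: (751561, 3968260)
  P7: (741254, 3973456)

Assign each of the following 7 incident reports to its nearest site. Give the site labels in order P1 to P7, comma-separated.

P1 → Ridge (d²=33329457.00)
P2 → Delta (d²=14274245.00)
P3 → Gulch (d²=27828866.00)
P4 → Gulch (d²=17614889.00)
P5 → Ridge (d²=23107162.00)
P6 → Delta (d²=11064754.00)
P7 → Gulch (d²=47222804.00)

Ridge, Delta, Gulch, Gulch, Ridge, Delta, Gulch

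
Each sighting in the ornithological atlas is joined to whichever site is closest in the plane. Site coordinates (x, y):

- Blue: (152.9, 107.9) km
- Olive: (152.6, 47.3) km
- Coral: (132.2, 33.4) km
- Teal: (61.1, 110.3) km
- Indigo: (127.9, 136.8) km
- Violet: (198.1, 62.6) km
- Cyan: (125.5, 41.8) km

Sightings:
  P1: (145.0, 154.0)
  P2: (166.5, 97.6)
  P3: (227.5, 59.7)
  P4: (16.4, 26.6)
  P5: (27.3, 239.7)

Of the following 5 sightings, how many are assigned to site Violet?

1

P1 → Indigo
P2 → Blue
P3 → Violet
P4 → Teal
P5 → Teal
1 of the 5 goes to Violet.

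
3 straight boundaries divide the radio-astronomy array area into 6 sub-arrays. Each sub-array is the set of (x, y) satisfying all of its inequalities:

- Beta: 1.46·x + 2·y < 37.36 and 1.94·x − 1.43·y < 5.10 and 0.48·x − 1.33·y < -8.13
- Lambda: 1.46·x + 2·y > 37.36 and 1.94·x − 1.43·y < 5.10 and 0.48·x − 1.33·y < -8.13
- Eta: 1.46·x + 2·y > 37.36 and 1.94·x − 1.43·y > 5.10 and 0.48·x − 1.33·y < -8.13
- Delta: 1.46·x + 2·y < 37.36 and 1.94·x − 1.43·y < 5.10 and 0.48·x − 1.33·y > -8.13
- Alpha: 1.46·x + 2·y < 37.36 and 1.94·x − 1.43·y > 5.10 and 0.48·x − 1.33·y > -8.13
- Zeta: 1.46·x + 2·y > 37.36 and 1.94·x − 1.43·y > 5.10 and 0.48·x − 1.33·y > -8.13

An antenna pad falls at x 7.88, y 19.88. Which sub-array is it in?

Lambda

1.46·7.88 + 2·19.88 = 51.265, which is > 37.36
1.94·7.88 − 1.43·19.88 = -13.141, which is < 5.10
0.48·7.88 − 1.33·19.88 = -22.658, which is < -8.13
This sign pattern matches Lambda.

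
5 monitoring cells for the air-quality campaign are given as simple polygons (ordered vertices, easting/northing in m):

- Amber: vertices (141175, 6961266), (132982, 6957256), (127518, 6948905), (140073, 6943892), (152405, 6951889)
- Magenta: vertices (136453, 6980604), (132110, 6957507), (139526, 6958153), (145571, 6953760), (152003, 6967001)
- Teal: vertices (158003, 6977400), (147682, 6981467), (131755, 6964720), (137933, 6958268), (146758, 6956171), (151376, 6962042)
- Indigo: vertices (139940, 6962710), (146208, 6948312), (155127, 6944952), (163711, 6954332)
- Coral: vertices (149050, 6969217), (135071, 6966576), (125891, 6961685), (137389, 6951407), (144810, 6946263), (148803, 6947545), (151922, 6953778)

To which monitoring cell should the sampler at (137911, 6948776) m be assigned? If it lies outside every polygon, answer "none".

Cast a ray rightward from (137911, 6948776). For each polygon, the edges (by vertex number in listed order) whose endpoints lie on opposite sides of northing = 6948776, where each meets that height, and whether that is right or left of the point:
Amber: 3–4 at easting≈127841.1 (left), 4–5 at easting≈147604.5 (right) → 1 crossing.
Magenta: no edge straddles that height → 0 crossings.
Teal: no edge straddles that height → 0 crossings.
Indigo: 1–2 at easting≈146006.0 (right), 3–4 at easting≈158626.5 (right) → 2 crossings.
Coral: 4–5 at easting≈141184.6 (right), 6–7 at easting≈149419.0 (right) → 2 crossings.
Only Amber has an odd count, so the point is inside Amber.

Amber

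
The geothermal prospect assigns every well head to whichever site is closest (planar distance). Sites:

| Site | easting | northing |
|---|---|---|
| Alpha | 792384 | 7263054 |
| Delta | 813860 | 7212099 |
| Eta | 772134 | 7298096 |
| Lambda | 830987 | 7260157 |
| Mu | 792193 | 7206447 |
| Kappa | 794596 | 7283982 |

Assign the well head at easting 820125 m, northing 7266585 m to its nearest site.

Lambda

Squared distances to each site:
Alpha: 782031042.000; Delta: 3007974421.000; Eta: 3296079202.000; Lambda: 159302228.000; Mu: 4396775668.000; Kappa: 954385450.000.
Minimum at Lambda.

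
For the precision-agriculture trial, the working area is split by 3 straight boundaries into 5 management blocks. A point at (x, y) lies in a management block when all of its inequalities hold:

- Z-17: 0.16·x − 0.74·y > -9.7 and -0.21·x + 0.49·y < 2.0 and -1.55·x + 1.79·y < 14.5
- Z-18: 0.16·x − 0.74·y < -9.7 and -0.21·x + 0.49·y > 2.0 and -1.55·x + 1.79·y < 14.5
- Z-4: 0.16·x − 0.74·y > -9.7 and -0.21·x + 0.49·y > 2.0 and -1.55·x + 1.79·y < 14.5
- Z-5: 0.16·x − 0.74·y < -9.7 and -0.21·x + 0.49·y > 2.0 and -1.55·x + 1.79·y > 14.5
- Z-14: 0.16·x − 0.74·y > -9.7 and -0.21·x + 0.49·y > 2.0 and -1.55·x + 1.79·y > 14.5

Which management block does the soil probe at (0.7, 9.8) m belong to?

Z-14

0.16·0.7 − 0.74·9.8 = -7.140, which is > -9.7
-0.21·0.7 + 0.49·9.8 = 4.655, which is > 2.0
-1.55·0.7 + 1.79·9.8 = 16.457, which is > 14.5
This sign pattern matches Z-14.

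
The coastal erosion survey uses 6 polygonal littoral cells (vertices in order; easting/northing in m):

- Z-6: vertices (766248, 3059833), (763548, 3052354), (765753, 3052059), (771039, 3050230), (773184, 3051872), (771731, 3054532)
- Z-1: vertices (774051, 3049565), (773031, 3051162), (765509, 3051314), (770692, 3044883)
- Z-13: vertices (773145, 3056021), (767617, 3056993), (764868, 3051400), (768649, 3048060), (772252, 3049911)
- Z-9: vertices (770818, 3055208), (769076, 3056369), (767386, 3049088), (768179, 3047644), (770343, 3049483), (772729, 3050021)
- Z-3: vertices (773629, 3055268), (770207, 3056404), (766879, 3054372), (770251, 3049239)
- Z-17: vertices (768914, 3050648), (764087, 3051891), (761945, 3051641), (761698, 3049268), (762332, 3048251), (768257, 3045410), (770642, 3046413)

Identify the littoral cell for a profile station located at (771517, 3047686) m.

Cast a ray rightward from (771517, 3047686). For each polygon, the edges (by vertex number in listed order) whose endpoints lie on opposite sides of northing = 3047686, where each meets that height, and whether that is right or left of the point:
Z-6: no edge straddles that height → 0 crossings.
Z-1: 3–4 at easting≈768433.0 (left), 4–1 at easting≈772703.0 (right) → 1 crossing.
Z-13: no edge straddles that height → 0 crossings.
Z-9: 3–4 at easting≈768155.9 (left), 4–5 at easting≈768228.4 (left) → 0 crossings.
Z-3: no edge straddles that height → 0 crossings.
Z-17: 5–6 at easting≈763510.3 (left), 7–1 at easting≈770122.6 (left) → 0 crossings.
Only Z-1 has an odd count, so the point is inside Z-1.

Z-1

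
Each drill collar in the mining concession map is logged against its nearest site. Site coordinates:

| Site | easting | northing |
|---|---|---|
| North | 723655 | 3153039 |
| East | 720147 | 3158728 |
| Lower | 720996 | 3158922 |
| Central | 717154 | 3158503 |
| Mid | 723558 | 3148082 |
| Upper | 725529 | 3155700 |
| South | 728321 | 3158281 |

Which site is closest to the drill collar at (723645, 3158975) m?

Lower

Squared distances to each site:
North: 35236196.000; East: 12297013.000; Lower: 7020010.000; Central: 42355865.000; Mid: 118665018.000; Upper: 14275081.000; South: 22346612.000.
Minimum at Lower.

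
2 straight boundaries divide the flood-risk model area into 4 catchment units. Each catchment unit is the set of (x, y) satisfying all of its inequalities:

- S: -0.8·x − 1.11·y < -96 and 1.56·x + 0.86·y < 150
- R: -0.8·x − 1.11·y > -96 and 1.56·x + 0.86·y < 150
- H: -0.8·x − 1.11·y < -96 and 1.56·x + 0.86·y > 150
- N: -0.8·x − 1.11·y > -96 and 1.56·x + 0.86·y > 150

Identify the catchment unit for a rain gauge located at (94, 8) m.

N

-0.8·94 − 1.11·8 = -84.080, which is > -96
1.56·94 + 0.86·8 = 153.520, which is > 150
This sign pattern matches N.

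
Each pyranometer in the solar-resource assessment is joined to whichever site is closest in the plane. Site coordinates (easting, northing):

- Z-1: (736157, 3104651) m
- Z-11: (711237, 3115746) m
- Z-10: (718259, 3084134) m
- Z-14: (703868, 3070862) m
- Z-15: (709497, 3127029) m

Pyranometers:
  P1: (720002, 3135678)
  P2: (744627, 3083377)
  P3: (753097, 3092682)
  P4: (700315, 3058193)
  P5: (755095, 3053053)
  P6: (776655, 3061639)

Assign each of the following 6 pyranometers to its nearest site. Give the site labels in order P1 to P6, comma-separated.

P1 → Z-15 (d²=185160226.00)
P2 → Z-1 (d²=524323976.00)
P3 → Z-1 (d²=430220561.00)
P4 → Z-14 (d²=173127370.00)
P5 → Z-10 (d²=2322919457.00)
P6 → Z-1 (d²=3490120148.00)

Z-15, Z-1, Z-1, Z-14, Z-10, Z-1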